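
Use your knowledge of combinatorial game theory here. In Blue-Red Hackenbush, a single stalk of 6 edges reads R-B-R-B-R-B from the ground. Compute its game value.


Edges (from ground): R-B-R-B-R-B
By Berlekamp's sign-expansion rule, a Blue-Red Hackenbush stalk has the value of the surreal number whose sign sequence is the edge sequence with B -> + and R -> -.
Sign sequence: -+-+-+
Trace the sign expansion in the surreal number tree, starting from 0:
Edge 1: R (sign -) -> bounds (-inf, 0), value = -1
Edge 2: B (sign +) -> bounds (-1, 0), value = -1/2
Edge 3: R (sign -) -> bounds (-1, -1/2), value = -3/4
Edge 4: B (sign +) -> bounds (-3/4, -1/2), value = -5/8
Edge 5: R (sign -) -> bounds (-3/4, -5/8), value = -11/16
Edge 6: B (sign +) -> bounds (-11/16, -5/8), value = -21/32
Game value = -21/32

-21/32


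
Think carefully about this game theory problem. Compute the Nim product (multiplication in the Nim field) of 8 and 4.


Nim multiplication is bilinear over XOR: (u XOR v) * w = (u*w) XOR (v*w).
So we split each operand into its bit components and XOR the pairwise Nim products.
8 = 8 (as XOR of powers of 2).
4 = 4 (as XOR of powers of 2).
Using the standard Nim-product table on single bits:
  2*2 = 3,   2*4 = 8,   2*8 = 12,
  4*4 = 6,   4*8 = 11,  8*8 = 13,
and  1*x = x (identity), k*l = l*k (commutative).
Pairwise Nim products:
  8 * 4 = 11
XOR them: 11 = 11.
Result: 8 * 4 = 11 (in Nim).

11


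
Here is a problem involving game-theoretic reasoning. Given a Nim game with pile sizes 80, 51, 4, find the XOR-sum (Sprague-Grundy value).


We need the XOR (exclusive or) of all pile sizes.
After XOR-ing pile 1 (size 80): 0 XOR 80 = 80
After XOR-ing pile 2 (size 51): 80 XOR 51 = 99
After XOR-ing pile 3 (size 4): 99 XOR 4 = 103
The Nim-value of this position is 103.

103


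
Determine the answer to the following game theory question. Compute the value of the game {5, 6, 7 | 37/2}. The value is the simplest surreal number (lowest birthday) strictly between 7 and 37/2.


Left options: {5, 6, 7}, max = 7
Right options: {37/2}, min = 37/2
All options are numbers and max(Left) < min(Right), so by the simplicity theorem the value is the simplest (earliest-born) number strictly between 7 and 37/2.
Integers 8 through 18 all lie strictly between 7 and 37/2.
Among integers, the simplest (lowest birthday = smallest |n|; 0 is born on day 0, +-n on day n) is 8.
No non-integer in the interval can be simpler: if x is a non-integer in the interval, then floor(x) or ceil(x) also lies in the interval (the interval contains an integer), and both are proper prefixes of x's sign expansion, i.e. born earlier. So the game value is 8.
Game value = 8

8


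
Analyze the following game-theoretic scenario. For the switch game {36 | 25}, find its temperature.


The game is {36 | 25}, a switch {a | b} with numbers a > b.
Cooling {a | b} by t gives {a - t | b + t}, which stops being hot when a - t = b + t, i.e. at t = (a - b)/2. So the temperature of a switch is (a - b)/2.
Temperature = (Left option - Right option) / 2
= (36 - (25)) / 2
= 11 / 2
= 11/2

11/2


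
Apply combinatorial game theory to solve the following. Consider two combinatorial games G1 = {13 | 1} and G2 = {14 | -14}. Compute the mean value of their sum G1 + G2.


G1 = {13 | 1}, G2 = {14 | -14}
Each is a switch {a | b} with numbers a > b; its mean value is (a + b)/2, and mean value is additive over game sums: m(G1 + G2) = m(G1) + m(G2).
Mean of G1 = (13 + (1))/2 = 14/2 = 7
Mean of G2 = (14 + (-14))/2 = 0/2 = 0
Mean of G1 + G2 = 7 + 0 = 7

7


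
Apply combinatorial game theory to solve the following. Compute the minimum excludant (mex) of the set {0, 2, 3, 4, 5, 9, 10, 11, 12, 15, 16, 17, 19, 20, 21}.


Set = {0, 2, 3, 4, 5, 9, 10, 11, 12, 15, 16, 17, 19, 20, 21}
0 is in the set.
1 is NOT in the set. This is the mex.
mex = 1

1


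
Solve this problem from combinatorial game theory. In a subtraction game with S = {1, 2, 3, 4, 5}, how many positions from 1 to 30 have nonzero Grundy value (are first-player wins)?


Subtraction set S = {1, 2, 3, 4, 5}, so G(n) = n mod 6.
G(n) = 0 when n is a multiple of 6.
Multiples of 6 in [1, 30]: 5
N-positions (nonzero Grundy) = 30 - 5 = 25

25


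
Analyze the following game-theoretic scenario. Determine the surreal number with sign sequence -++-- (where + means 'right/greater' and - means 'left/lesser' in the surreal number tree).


Sign expansion: -++--
Rule: track bounds (lo, hi), initially (-inf, +inf). On '+', the current value becomes lo and we move to the simplest number in (value, hi): value + 1 if hi = +inf, otherwise the midpoint (value + hi)/2. On '-', the current value becomes hi and we move to value - 1 if lo = -inf, otherwise the midpoint (lo + value)/2.
Start at 0.
Step 1: sign = -, move left. Bounds: (-inf, 0). Value = -1
Step 2: sign = +, move right. Bounds: (-1, 0). Value = -1/2
Step 3: sign = +, move right. Bounds: (-1/2, 0). Value = -1/4
Step 4: sign = -, move left. Bounds: (-1/2, -1/4). Value = -3/8
Step 5: sign = -, move left. Bounds: (-1/2, -3/8). Value = -7/16
The surreal number with sign expansion -++-- is -7/16.

-7/16


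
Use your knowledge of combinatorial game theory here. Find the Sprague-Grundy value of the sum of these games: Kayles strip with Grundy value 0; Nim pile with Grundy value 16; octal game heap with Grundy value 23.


By the Sprague-Grundy theorem, the Grundy value of a sum of games is the XOR of individual Grundy values.
Kayles strip: Grundy value = 0. Running XOR: 0 XOR 0 = 0
Nim pile: Grundy value = 16. Running XOR: 0 XOR 16 = 16
octal game heap: Grundy value = 23. Running XOR: 16 XOR 23 = 7
The combined Grundy value is 7.

7


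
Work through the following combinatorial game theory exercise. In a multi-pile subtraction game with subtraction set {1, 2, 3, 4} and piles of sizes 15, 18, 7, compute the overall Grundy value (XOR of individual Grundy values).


Subtraction set: {1, 2, 3, 4}
For this subtraction set, G(n) = n mod 5 (period = max + 1 = 5).
Pile 1 (size 15): G(15) = 15 mod 5 = 0
Pile 2 (size 18): G(18) = 18 mod 5 = 3
Pile 3 (size 7): G(7) = 7 mod 5 = 2
Total Grundy value = XOR of all: 0 XOR 3 XOR 2 = 1

1


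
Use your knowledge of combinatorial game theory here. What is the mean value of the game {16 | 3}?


Game = {16 | 3}, a switch {a | b} with numbers a > b.
Its thermograph has left wall a - t and right wall b + t, which meet at t = (a - b)/2, where both equal (a + b)/2. So the mast (mean value) is at (a + b)/2.
Mean = (16 + (3))/2 = 19/2 = 19/2

19/2


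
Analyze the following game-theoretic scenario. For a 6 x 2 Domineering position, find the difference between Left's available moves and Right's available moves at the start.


Board is 6 x 2 (rows x cols).
Left (vertical) placements: (rows-1) * cols = 5 * 2 = 10
Right (horizontal) placements: rows * (cols-1) = 6 * 1 = 6
Advantage = Left - Right = 10 - 6 = 4

4


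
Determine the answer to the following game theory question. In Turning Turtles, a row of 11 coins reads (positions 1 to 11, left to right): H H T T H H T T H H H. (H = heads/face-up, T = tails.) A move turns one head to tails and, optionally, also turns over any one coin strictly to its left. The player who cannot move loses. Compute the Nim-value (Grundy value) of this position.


Coins: H H T T H H T T H H H
Key fact: a single head at position k behaves exactly like a Nim heap of size k (turning it to T and optionally flipping a coin at j < k corresponds to moving the heap from k to j, or to 0), and heads combine as a disjunctive sum (two heads at the same place would cancel, matching j XOR j = 0). So the Nim-value is the XOR of the 1-indexed positions of the heads.
Face-up positions (1-indexed): [1, 2, 5, 6, 9, 10, 11]
XOR 0 with 1: 0 XOR 1 = 1
XOR 1 with 2: 1 XOR 2 = 3
XOR 3 with 5: 3 XOR 5 = 6
XOR 6 with 6: 6 XOR 6 = 0
XOR 0 with 9: 0 XOR 9 = 9
XOR 9 with 10: 9 XOR 10 = 3
XOR 3 with 11: 3 XOR 11 = 8
Nim-value = 8

8


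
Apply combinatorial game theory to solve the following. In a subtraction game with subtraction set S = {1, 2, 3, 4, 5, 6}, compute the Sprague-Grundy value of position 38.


The subtraction set is S = {1, 2, 3, 4, 5, 6}.
G(k) = mex{ G(k - s) : s in S, s <= k }. We compute iteratively: G(0) = 0.
G(1) = mex({0}) = 1
G(2) = mex({0, 1}) = 2
G(3) = mex({0, 1, 2}) = 3
G(4) = mex({0, 1, 2, 3}) = 4
G(5) = mex({0, 1, 2, 3, 4}) = 5
G(6) = mex({0, 1, 2, 3, 4, 5}) = 6
G(7) = mex({1, 2, 3, 4, 5, 6}) = 0
G(8) = mex({0, 2, 3, 4, 5, 6}) = 1
G(9) = mex({0, 1, 3, 4, 5, 6}) = 2
G(10) = mex({0, 1, 2, 4, 5, 6}) = 3
G(11) = mex({0, 1, 2, 3, 5, 6}) = 4
G(12) = mex({0, 1, 2, 3, 4, 6}) = 5
Observe that G(7)..G(12) = 0, 1, 2, 3, 4, 5 repeats G(0)..G(5) = 0, 1, 2, 3, 4, 5.
For k >= max(S) = 6, G(k) is determined by the previous 6 values G(k-6)..G(k-1); a window of 6 consecutive values has recurred shifted by 7, so by induction G(k + 7) = G(k) for all k >= 0: the sequence is periodic from the start with period 7.
One period: G(0..6) = 0, 1, 2, 3, 4, 5, 6.
38 mod 7 = 3, so G(38) = G(3) = 3.

3


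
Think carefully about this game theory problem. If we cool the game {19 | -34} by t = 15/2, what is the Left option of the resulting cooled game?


Original game: {19 | -34} (a switch {a | b} with a > b).
Cooling by t (for t below the temperature (a - b)/2 = 53/2) taxes each move by t: {a | b} cooled by t is {a - t | b + t}.
Cooling amount: t = 15/2
Cooled Left option: 19 - 15/2 = 23/2
Cooled Right option: -34 + 15/2 = -53/2
Cooled game: {23/2 | -53/2}
Left option = 23/2

23/2


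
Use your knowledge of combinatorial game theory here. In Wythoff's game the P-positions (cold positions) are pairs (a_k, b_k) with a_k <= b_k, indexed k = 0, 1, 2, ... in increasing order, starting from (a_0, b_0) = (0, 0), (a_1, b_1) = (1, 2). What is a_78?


By Wythoff's theorem, a_k = floor(k * phi) and b_k = floor(k * phi^2) = a_k + k, where phi = (1 + sqrt(5))/2 is the golden ratio.
phi = (1 + sqrt(5))/2 = 1.618034
k = 78
k * phi = 78 * 1.618034 = 126.206651
a_78 = floor(k * phi) = 126

126


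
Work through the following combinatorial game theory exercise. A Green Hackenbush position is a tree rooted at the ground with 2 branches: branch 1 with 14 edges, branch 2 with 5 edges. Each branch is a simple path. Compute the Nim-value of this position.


The tree has 2 branches from the ground vertex.
In Green Hackenbush, the Nim-value of a simple path of length k is k.
Branch 1: length 14, Nim-value = 14
Branch 2: length 5, Nim-value = 5
Total Nim-value = XOR of all branch values:
0 XOR 14 = 14
14 XOR 5 = 11
Nim-value of the tree = 11

11


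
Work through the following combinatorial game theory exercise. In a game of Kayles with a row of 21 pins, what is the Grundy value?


Kayles: a move removes 1 or 2 adjacent pins from a contiguous row.
Removing pins from a row of k leaves two independent rows (a, b) with a + b = k - 1 (one pin) or a + b = k - 2 (two pins); an end removal gives a = 0.
By Sprague-Grundy, G(k) = mex{ G(a) XOR G(b) } over all these splits. G(0) = 0.
G(1): splits (0,0):0^0=0 -> mex({0}) = 1
G(2): splits (0,1):0^1=1 (0,0):0^0=0 -> mex({0, 1}) = 2
G(3): splits (0,2):0^2=2 (1,1):1^1=0 (0,1):0^1=1 -> mex({0, 1, 2}) = 3
G(4): splits (0,3):0^3=3 (1,2):1^2=3 (0,2):0^2=2 (1,1):1^1=0 -> mex({0, 2, 3}) = 1
G(5): splits (0,4):0^1=1 (1,3):1^3=2 (2,2):2^2=0 (0,3):0^3=3 (1,2):1^2=3 -> mex({0, 1, 2, 3}) = 4
G(6) = mex({0, 1, 2, 4}) = 3
G(7) = mex({0, 1, 3, 4, 5}) = 2
G(8) = mex({0, 2, 3, 5, 6}) = 1
G(9) = mex({0, 1, 2, 3, 6, 7}) = 4
G(10) = mex({0, 1, 3, 4, 5, 7}) = 2
G(11) = mex({0, 1, 2, 3, 4, 5}) = 6
G(12) = mex({0, 1, 2, 3, 5, 6, 7}) = 4
G(13) = mex({0, 2, 3, 4, 6, 7}) = 1
G(14) = mex({0, 1, 4, 5, 6, 7}) = 2
G(15) = mex({0, 1, 2, 3, 4, 5, 6}) = 7
G(16) = mex({0, 2, 3, 5, 6, 7}) = 1
G(17) = mex({0, 1, 2, 3, 5, 6, 7}) = 4
G(18) = mex({0, 1, 2, 4, 5, 6}) = 3
G(19) = mex({0, 1, 3, 4, 5, 7}) = 2
G(20) = mex({0, 2, 3, 4, 5, 6, 7}) = 1
G(21) = mex({0, 1, 2, 3, 5, 6, 7}) = 4
Therefore G(21) = 4.

4


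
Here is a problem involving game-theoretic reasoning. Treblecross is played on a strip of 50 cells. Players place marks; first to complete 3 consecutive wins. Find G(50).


Treblecross: place X on empty cells; 3-in-a-row wins.
Playing within two cells of an existing X lets the opponent win at once, so sensible play treats the cells i-2..i+2 around each X as dead. The player left with no safe cell loses, so this is a normal-play take-away game on strips of safe cells.
Placing X at cell i (0-indexed) of a strip of k safe cells leaves independent strips of sizes max(0, i-2) and max(0, k-i-3). Hence G(k) = mex{ G(max(0,i-2)) XOR G(max(0,k-i-3)) : 0 <= i < k }, with G(0) = 0.
G(1): splits (0,0):0^0=0 -> mex({0}) = 1
G(2): splits (0,0):0^0=0 -> mex({0}) = 1
G(3): splits (0,0):0^0=0 -> mex({0}) = 1
G(4): splits (0,1):0^1=1 (0,0):0^0=0 -> mex({0, 1}) = 2
G(5): splits (0,2):0^1=1 (0,1):0^1=1 (0,0):0^0=0 -> mex({0, 1}) = 2
G(6) = mex({1}) = 0
G(7) = mex({0, 1, 2}) = 3
G(8) = mex({0, 1, 2}) = 3
G(9) = mex({0, 2}) = 1
G(10) = mex({0, 2, 3}) = 1
G(11) = mex({0, 3}) = 1
G(12) = mex({1, 3}) = 0
G(13) = mex({0, 1, 2, 3}) = 4
G(14) = mex({0, 1, 2}) = 3
G(15) = mex({0, 1, 2}) = 3
G(16) = mex({0, 1, 2, 4}) = 3
G(17) = mex({0, 1, 3, 4}) = 2
G(18) = mex({0, 1, 3, 4}) = 2
G(19) = mex({0, 1, 3, 5}) = 2
G(20) = mex({0, 1, 2, 3, 5}) = 4
G(21) = mex({0, 1, 2, 3, 5}) = 4
G(22) = mex({1, 2, 6}) = 0
G(23) = mex({0, 1, 2, 3, 4, 6}) = 5
G(24) = mex({0, 1, 2, 3, 4}) = 5
G(25) = mex({0, 1, 3, 4, 7}) = 2
G(26) = mex({0, 1, 3, 4, 5, 7}) = 2
G(27) = mex({0, 1, 3, 5}) = 2
G(28) = mex({0, 1, 2, 5}) = 3
G(29) = mex({0, 1, 2, 4, 5, 6}) = 3
G(30) = mex({1, 2, 4, 6}) = 0
G(31) = mex({0, 1, 2, 3, 4, 6}) = 5
G(32) = mex({1, 2, 3, 4, 7}) = 0
G(33) = mex({0, 3, 7}) = 1
G(34) = mex({0, 2, 3, 5, 7}) = 1
G(35) = mex({0, 2, 3, 5, 6}) = 1
G(36) = mex({0, 1, 2, 5, 6}) = 3
G(37) = mex({0, 1, 2, 4, 5, 6}) = 3
G(38) = mex({0, 1, 2, 4}) = 3
G(39) = mex({0, 1, 2, 3, 4, 7}) = 5
G(40) = mex({0, 1, 2, 3, 4, 5, 7}) = 6
G(41) = mex({0, 1, 2, 3, 5, 7}) = 4
G(42) = mex({0, 1, 2, 3, 5, 6, 7}) = 4
G(43) = mex({0, 2, 3, 5, 6}) = 1
G(44) = mex({1, 2, 3, 4, 5, 6}) = 0
G(45) = mex({0, 1, 2, 3, 4, 6, 7}) = 5
G(46) = mex({0, 1, 2, 3, 4, 7}) = 5
G(47) = mex({0, 1, 2, 3, 4, 5, 7}) = 6
G(48) = mex({0, 1, 2, 3, 4, 5, 7}) = 6
G(49) = mex({0, 1, 3, 4, 5, 7}) = 2
G(50) = mex({0, 1, 2, 3, 4, 5, 6}) = 7
Therefore G(50) = 7.

7


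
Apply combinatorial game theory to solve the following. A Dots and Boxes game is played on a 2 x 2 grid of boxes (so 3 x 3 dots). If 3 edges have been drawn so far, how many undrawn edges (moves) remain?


Grid: 2 x 2 boxes, i.e. 3 rows and 3 columns of dots.
Horizontal edges: (rows + 1) * cols = 3 * 2 = 6
Vertical edges: rows * (cols + 1) = 2 * 3 = 6
Total edges: 6 + 6 = 12
Edges drawn: 3
Remaining: 12 - 3 = 9

9


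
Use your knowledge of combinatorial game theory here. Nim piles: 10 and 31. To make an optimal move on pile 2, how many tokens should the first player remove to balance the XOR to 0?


Piles: 10 and 31
Current XOR: 10 XOR 31 = 21 (non-zero, so this is an N-position).
To make the XOR zero, we need to find a move that balances the piles.
For pile 2 (size 31): target = 31 XOR 21 = 10
We reduce pile 2 from 31 to 10.
Tokens removed: 31 - 10 = 21
Verification: 10 XOR 10 = 0

21


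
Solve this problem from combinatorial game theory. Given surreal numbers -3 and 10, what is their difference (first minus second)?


x = -3, y = 10
x - y = -3 - 10 = -13

-13


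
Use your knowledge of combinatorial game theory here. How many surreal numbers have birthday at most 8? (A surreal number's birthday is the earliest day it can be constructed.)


Day 0: {|} = 0 is born. Count = 1.
Day n: the number of surreal numbers born by day n is 2^(n+1) - 1.
By day 0: 2^1 - 1 = 1
By day 1: 2^2 - 1 = 3
By day 2: 2^3 - 1 = 7
By day 3: 2^4 - 1 = 15
By day 4: 2^5 - 1 = 31
By day 5: 2^6 - 1 = 63
By day 6: 2^7 - 1 = 127
By day 7: 2^8 - 1 = 255
By day 8: 2^9 - 1 = 511
By day 8: 511 surreal numbers.

511


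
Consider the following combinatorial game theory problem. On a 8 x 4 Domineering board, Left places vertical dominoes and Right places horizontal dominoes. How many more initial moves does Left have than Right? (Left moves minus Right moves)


Board is 8 x 4 (rows x cols).
Left (vertical) placements: (rows-1) * cols = 7 * 4 = 28
Right (horizontal) placements: rows * (cols-1) = 8 * 3 = 24
Advantage = Left - Right = 28 - 24 = 4

4


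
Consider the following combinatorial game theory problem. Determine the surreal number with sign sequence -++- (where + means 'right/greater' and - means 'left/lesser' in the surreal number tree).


Sign expansion: -++-
Rule: track bounds (lo, hi), initially (-inf, +inf). On '+', the current value becomes lo and we move to the simplest number in (value, hi): value + 1 if hi = +inf, otherwise the midpoint (value + hi)/2. On '-', the current value becomes hi and we move to value - 1 if lo = -inf, otherwise the midpoint (lo + value)/2.
Start at 0.
Step 1: sign = -, move left. Bounds: (-inf, 0). Value = -1
Step 2: sign = +, move right. Bounds: (-1, 0). Value = -1/2
Step 3: sign = +, move right. Bounds: (-1/2, 0). Value = -1/4
Step 4: sign = -, move left. Bounds: (-1/2, -1/4). Value = -3/8
The surreal number with sign expansion -++- is -3/8.

-3/8


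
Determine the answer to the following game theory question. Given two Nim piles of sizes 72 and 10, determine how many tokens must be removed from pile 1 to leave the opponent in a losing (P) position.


Piles: 72 and 10
Current XOR: 72 XOR 10 = 66 (non-zero, so this is an N-position).
To make the XOR zero, we need to find a move that balances the piles.
For pile 1 (size 72): target = 72 XOR 66 = 10
We reduce pile 1 from 72 to 10.
Tokens removed: 72 - 10 = 62
Verification: 10 XOR 10 = 0

62


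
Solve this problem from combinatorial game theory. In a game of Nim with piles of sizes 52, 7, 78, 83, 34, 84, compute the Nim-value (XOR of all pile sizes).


We need the XOR (exclusive or) of all pile sizes.
After XOR-ing pile 1 (size 52): 0 XOR 52 = 52
After XOR-ing pile 2 (size 7): 52 XOR 7 = 51
After XOR-ing pile 3 (size 78): 51 XOR 78 = 125
After XOR-ing pile 4 (size 83): 125 XOR 83 = 46
After XOR-ing pile 5 (size 34): 46 XOR 34 = 12
After XOR-ing pile 6 (size 84): 12 XOR 84 = 88
The Nim-value of this position is 88.

88


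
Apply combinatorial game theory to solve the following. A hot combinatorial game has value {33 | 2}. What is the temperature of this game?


The game is {33 | 2}, a switch {a | b} with numbers a > b.
Cooling {a | b} by t gives {a - t | b + t}, which stops being hot when a - t = b + t, i.e. at t = (a - b)/2. So the temperature of a switch is (a - b)/2.
Temperature = (Left option - Right option) / 2
= (33 - (2)) / 2
= 31 / 2
= 31/2

31/2


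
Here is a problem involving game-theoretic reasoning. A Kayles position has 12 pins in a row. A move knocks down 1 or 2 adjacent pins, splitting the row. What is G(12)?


Kayles: a move removes 1 or 2 adjacent pins from a contiguous row.
Removing pins from a row of k leaves two independent rows (a, b) with a + b = k - 1 (one pin) or a + b = k - 2 (two pins); an end removal gives a = 0.
By Sprague-Grundy, G(k) = mex{ G(a) XOR G(b) } over all these splits. G(0) = 0.
G(1): splits (0,0):0^0=0 -> mex({0}) = 1
G(2): splits (0,1):0^1=1 (0,0):0^0=0 -> mex({0, 1}) = 2
G(3): splits (0,2):0^2=2 (1,1):1^1=0 (0,1):0^1=1 -> mex({0, 1, 2}) = 3
G(4): splits (0,3):0^3=3 (1,2):1^2=3 (0,2):0^2=2 (1,1):1^1=0 -> mex({0, 2, 3}) = 1
G(5): splits (0,4):0^1=1 (1,3):1^3=2 (2,2):2^2=0 (0,3):0^3=3 (1,2):1^2=3 -> mex({0, 1, 2, 3}) = 4
G(6) = mex({0, 1, 2, 4}) = 3
G(7) = mex({0, 1, 3, 4, 5}) = 2
G(8) = mex({0, 2, 3, 5, 6}) = 1
G(9) = mex({0, 1, 2, 3, 6, 7}) = 4
G(10) = mex({0, 1, 3, 4, 5, 7}) = 2
G(11) = mex({0, 1, 2, 3, 4, 5}) = 6
G(12) = mex({0, 1, 2, 3, 5, 6, 7}) = 4
Therefore G(12) = 4.

4


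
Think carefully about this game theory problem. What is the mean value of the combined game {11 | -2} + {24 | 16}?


G1 = {11 | -2}, G2 = {24 | 16}
Each is a switch {a | b} with numbers a > b; its mean value is (a + b)/2, and mean value is additive over game sums: m(G1 + G2) = m(G1) + m(G2).
Mean of G1 = (11 + (-2))/2 = 9/2 = 9/2
Mean of G2 = (24 + (16))/2 = 40/2 = 20
Mean of G1 + G2 = 9/2 + 20 = 49/2

49/2


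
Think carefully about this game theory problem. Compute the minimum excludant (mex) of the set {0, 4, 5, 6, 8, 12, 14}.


Set = {0, 4, 5, 6, 8, 12, 14}
0 is in the set.
1 is NOT in the set. This is the mex.
mex = 1

1


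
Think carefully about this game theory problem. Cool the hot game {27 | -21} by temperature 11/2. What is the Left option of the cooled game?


Original game: {27 | -21} (a switch {a | b} with a > b).
Cooling by t (for t below the temperature (a - b)/2 = 24) taxes each move by t: {a | b} cooled by t is {a - t | b + t}.
Cooling amount: t = 11/2
Cooled Left option: 27 - 11/2 = 43/2
Cooled Right option: -21 + 11/2 = -31/2
Cooled game: {43/2 | -31/2}
Left option = 43/2

43/2


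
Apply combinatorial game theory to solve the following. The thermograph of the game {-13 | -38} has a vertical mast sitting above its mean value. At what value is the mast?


Game = {-13 | -38}, a switch {a | b} with numbers a > b.
Its thermograph has left wall a - t and right wall b + t, which meet at t = (a - b)/2, where both equal (a + b)/2. So the mast (mean value) is at (a + b)/2.
Mean = (-13 + (-38))/2 = -51/2 = -51/2

-51/2


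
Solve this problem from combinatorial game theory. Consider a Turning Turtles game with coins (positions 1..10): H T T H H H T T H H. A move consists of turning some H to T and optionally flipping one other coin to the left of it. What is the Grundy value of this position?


Coins: H T T H H H T T H H
Key fact: a single head at position k behaves exactly like a Nim heap of size k (turning it to T and optionally flipping a coin at j < k corresponds to moving the heap from k to j, or to 0), and heads combine as a disjunctive sum (two heads at the same place would cancel, matching j XOR j = 0). So the Nim-value is the XOR of the 1-indexed positions of the heads.
Face-up positions (1-indexed): [1, 4, 5, 6, 9, 10]
XOR 0 with 1: 0 XOR 1 = 1
XOR 1 with 4: 1 XOR 4 = 5
XOR 5 with 5: 5 XOR 5 = 0
XOR 0 with 6: 0 XOR 6 = 6
XOR 6 with 9: 6 XOR 9 = 15
XOR 15 with 10: 15 XOR 10 = 5
Nim-value = 5

5


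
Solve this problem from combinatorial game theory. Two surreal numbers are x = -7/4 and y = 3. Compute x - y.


x = -7/4, y = 3
Converting to common denominator: 4
x = -7/4, y = 12/4
x - y = -7/4 - 3 = -19/4

-19/4


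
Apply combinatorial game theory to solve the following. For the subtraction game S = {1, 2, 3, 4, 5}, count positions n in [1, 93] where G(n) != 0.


Subtraction set S = {1, 2, 3, 4, 5}, so G(n) = n mod 6.
G(n) = 0 when n is a multiple of 6.
Multiples of 6 in [1, 93]: 15
N-positions (nonzero Grundy) = 93 - 15 = 78

78


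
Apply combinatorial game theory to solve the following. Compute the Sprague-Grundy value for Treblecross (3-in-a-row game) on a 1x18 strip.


Treblecross: place X on empty cells; 3-in-a-row wins.
Playing within two cells of an existing X lets the opponent win at once, so sensible play treats the cells i-2..i+2 around each X as dead. The player left with no safe cell loses, so this is a normal-play take-away game on strips of safe cells.
Placing X at cell i (0-indexed) of a strip of k safe cells leaves independent strips of sizes max(0, i-2) and max(0, k-i-3). Hence G(k) = mex{ G(max(0,i-2)) XOR G(max(0,k-i-3)) : 0 <= i < k }, with G(0) = 0.
G(1): splits (0,0):0^0=0 -> mex({0}) = 1
G(2): splits (0,0):0^0=0 -> mex({0}) = 1
G(3): splits (0,0):0^0=0 -> mex({0}) = 1
G(4): splits (0,1):0^1=1 (0,0):0^0=0 -> mex({0, 1}) = 2
G(5): splits (0,2):0^1=1 (0,1):0^1=1 (0,0):0^0=0 -> mex({0, 1}) = 2
G(6) = mex({1}) = 0
G(7) = mex({0, 1, 2}) = 3
G(8) = mex({0, 1, 2}) = 3
G(9) = mex({0, 2}) = 1
G(10) = mex({0, 2, 3}) = 1
G(11) = mex({0, 3}) = 1
G(12) = mex({1, 3}) = 0
G(13) = mex({0, 1, 2, 3}) = 4
G(14) = mex({0, 1, 2}) = 3
G(15) = mex({0, 1, 2}) = 3
G(16) = mex({0, 1, 2, 4}) = 3
G(17) = mex({0, 1, 3, 4}) = 2
G(18) = mex({0, 1, 3, 4}) = 2
Therefore G(18) = 2.

2


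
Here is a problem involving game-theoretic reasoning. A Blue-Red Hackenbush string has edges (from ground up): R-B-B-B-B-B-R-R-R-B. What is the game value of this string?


Edges (from ground): R-B-B-B-B-B-R-R-R-B
By Berlekamp's sign-expansion rule, a Blue-Red Hackenbush stalk has the value of the surreal number whose sign sequence is the edge sequence with B -> + and R -> -.
Sign sequence: -+++++---+
Trace the sign expansion in the surreal number tree, starting from 0:
Edge 1: R (sign -) -> bounds (-inf, 0), value = -1
Edge 2: B (sign +) -> bounds (-1, 0), value = -1/2
Edge 3: B (sign +) -> bounds (-1/2, 0), value = -1/4
Edge 4: B (sign +) -> bounds (-1/4, 0), value = -1/8
Edge 5: B (sign +) -> bounds (-1/8, 0), value = -1/16
Edge 6: B (sign +) -> bounds (-1/16, 0), value = -1/32
Edge 7: R (sign -) -> bounds (-1/16, -1/32), value = -3/64
Edge 8: R (sign -) -> bounds (-1/16, -3/64), value = -7/128
Edge 9: R (sign -) -> bounds (-1/16, -7/128), value = -15/256
Edge 10: B (sign +) -> bounds (-15/256, -7/128), value = -29/512
Game value = -29/512

-29/512


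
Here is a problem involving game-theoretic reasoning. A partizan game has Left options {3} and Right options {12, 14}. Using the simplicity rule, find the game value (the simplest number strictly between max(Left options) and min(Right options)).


Left options: {3}, max = 3
Right options: {12, 14}, min = 12
All options are numbers and max(Left) < min(Right), so by the simplicity theorem the value is the simplest (earliest-born) number strictly between 3 and 12.
Integers 4 through 11 all lie strictly between 3 and 12.
Among integers, the simplest (lowest birthday = smallest |n|; 0 is born on day 0, +-n on day n) is 4.
No non-integer in the interval can be simpler: if x is a non-integer in the interval, then floor(x) or ceil(x) also lies in the interval (the interval contains an integer), and both are proper prefixes of x's sign expansion, i.e. born earlier. So the game value is 4.
Game value = 4

4


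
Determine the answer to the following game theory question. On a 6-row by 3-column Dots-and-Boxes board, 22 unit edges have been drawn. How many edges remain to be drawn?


Grid: 6 x 3 boxes, i.e. 7 rows and 4 columns of dots.
Horizontal edges: (rows + 1) * cols = 7 * 3 = 21
Vertical edges: rows * (cols + 1) = 6 * 4 = 24
Total edges: 21 + 24 = 45
Edges drawn: 22
Remaining: 45 - 22 = 23

23


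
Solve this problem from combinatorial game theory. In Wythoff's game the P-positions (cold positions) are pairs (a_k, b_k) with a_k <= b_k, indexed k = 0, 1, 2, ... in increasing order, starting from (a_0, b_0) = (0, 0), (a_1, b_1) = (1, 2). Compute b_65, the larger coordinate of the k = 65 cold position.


By Wythoff's theorem, a_k = floor(k * phi) and b_k = floor(k * phi^2) = a_k + k, where phi = (1 + sqrt(5))/2 is the golden ratio.
phi = (1 + sqrt(5))/2 = 1.618034
phi^2 = phi + 1 = 2.618034
k = 65
k * phi^2 = 65 * 2.618034 = 170.172209
b_65 = floor(k * phi^2) = 170 (check: a_65 + k = 105 + 65 = 170)

170


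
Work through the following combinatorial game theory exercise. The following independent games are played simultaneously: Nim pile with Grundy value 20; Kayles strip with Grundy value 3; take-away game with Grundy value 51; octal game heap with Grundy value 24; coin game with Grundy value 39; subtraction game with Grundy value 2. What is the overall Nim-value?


By the Sprague-Grundy theorem, the Grundy value of a sum of games is the XOR of individual Grundy values.
Nim pile: Grundy value = 20. Running XOR: 0 XOR 20 = 20
Kayles strip: Grundy value = 3. Running XOR: 20 XOR 3 = 23
take-away game: Grundy value = 51. Running XOR: 23 XOR 51 = 36
octal game heap: Grundy value = 24. Running XOR: 36 XOR 24 = 60
coin game: Grundy value = 39. Running XOR: 60 XOR 39 = 27
subtraction game: Grundy value = 2. Running XOR: 27 XOR 2 = 25
The combined Grundy value is 25.

25


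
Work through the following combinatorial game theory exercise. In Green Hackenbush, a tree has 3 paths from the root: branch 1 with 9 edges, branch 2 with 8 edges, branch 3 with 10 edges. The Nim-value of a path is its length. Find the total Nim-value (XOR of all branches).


The tree has 3 branches from the ground vertex.
In Green Hackenbush, the Nim-value of a simple path of length k is k.
Branch 1: length 9, Nim-value = 9
Branch 2: length 8, Nim-value = 8
Branch 3: length 10, Nim-value = 10
Total Nim-value = XOR of all branch values:
0 XOR 9 = 9
9 XOR 8 = 1
1 XOR 10 = 11
Nim-value of the tree = 11

11


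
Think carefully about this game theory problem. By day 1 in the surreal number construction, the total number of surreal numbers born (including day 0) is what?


Day 0: {|} = 0 is born. Count = 1.
Day n: the number of surreal numbers born by day n is 2^(n+1) - 1.
By day 0: 2^1 - 1 = 1
By day 1: 2^2 - 1 = 3
By day 1: 3 surreal numbers.

3


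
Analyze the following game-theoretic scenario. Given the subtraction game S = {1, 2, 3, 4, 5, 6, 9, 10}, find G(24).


The subtraction set is S = {1, 2, 3, 4, 5, 6, 9, 10}.
G(k) = mex{ G(k - s) : s in S, s <= k }. We compute iteratively: G(0) = 0.
G(1) = mex({0}) = 1
G(2) = mex({0, 1}) = 2
G(3) = mex({0, 1, 2}) = 3
G(4) = mex({0, 1, 2, 3}) = 4
G(5) = mex({0, 1, 2, 3, 4}) = 5
G(6) = mex({0, 1, 2, 3, 4, 5}) = 6
G(7) = mex({1, 2, 3, 4, 5, 6}) = 0
G(8) = mex({0, 2, 3, 4, 5, 6}) = 1
G(9) = mex({0, 1, 3, 4, 5, 6}) = 2
G(10) = mex({0, 1, 2, 4, 5, 6}) = 3
G(11) = mex({0, 1, 2, 3, 5, 6}) = 4
G(12) = mex({0, 1, 2, 3, 4, 6}) = 5
G(13) = mex({0, 1, 2, 3, 4, 5}) = 6
G(14) = mex({1, 2, 3, 4, 5, 6}) = 0
G(15) = mex({0, 2, 3, 4, 5, 6}) = 1
G(16) = mex({0, 1, 3, 4, 5, 6}) = 2
Observe that G(7)..G(16) = 0, 1, 2, 3, 4, 5, 6, 0, 1, 2 repeats G(0)..G(9) = 0, 1, 2, 3, 4, 5, 6, 0, 1, 2.
For k >= max(S) = 10, G(k) is determined by the previous 10 values G(k-10)..G(k-1); a window of 10 consecutive values has recurred shifted by 7, so by induction G(k + 7) = G(k) for all k >= 0: the sequence is periodic from the start with period 7.
One period: G(0..6) = 0, 1, 2, 3, 4, 5, 6.
24 mod 7 = 3, so G(24) = G(3) = 3.

3


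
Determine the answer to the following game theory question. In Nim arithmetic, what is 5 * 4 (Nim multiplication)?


Nim multiplication is bilinear over XOR: (u XOR v) * w = (u*w) XOR (v*w).
So we split each operand into its bit components and XOR the pairwise Nim products.
5 = 1 + 4 (as XOR of powers of 2).
4 = 4 (as XOR of powers of 2).
Using the standard Nim-product table on single bits:
  2*2 = 3,   2*4 = 8,   2*8 = 12,
  4*4 = 6,   4*8 = 11,  8*8 = 13,
and  1*x = x (identity), k*l = l*k (commutative).
Pairwise Nim products:
  1 * 4 = 4
  4 * 4 = 6
XOR them: 4 XOR 6 = 2.
Result: 5 * 4 = 2 (in Nim).

2


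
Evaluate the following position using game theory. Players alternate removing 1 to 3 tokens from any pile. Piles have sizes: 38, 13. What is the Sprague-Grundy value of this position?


Subtraction set: {1, 2, 3}
For this subtraction set, G(n) = n mod 4 (period = max + 1 = 4).
Pile 1 (size 38): G(38) = 38 mod 4 = 2
Pile 2 (size 13): G(13) = 13 mod 4 = 1
Total Grundy value = XOR of all: 2 XOR 1 = 3

3


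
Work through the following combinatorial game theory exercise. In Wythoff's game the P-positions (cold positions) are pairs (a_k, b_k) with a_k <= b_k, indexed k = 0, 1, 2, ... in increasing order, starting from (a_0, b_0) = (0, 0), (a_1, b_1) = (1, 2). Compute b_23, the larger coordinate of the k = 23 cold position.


By Wythoff's theorem, a_k = floor(k * phi) and b_k = floor(k * phi^2) = a_k + k, where phi = (1 + sqrt(5))/2 is the golden ratio.
phi = (1 + sqrt(5))/2 = 1.618034
phi^2 = phi + 1 = 2.618034
k = 23
k * phi^2 = 23 * 2.618034 = 60.214782
b_23 = floor(k * phi^2) = 60 (check: a_23 + k = 37 + 23 = 60)

60


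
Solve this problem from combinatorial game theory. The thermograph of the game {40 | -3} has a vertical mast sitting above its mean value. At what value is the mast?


Game = {40 | -3}, a switch {a | b} with numbers a > b.
Its thermograph has left wall a - t and right wall b + t, which meet at t = (a - b)/2, where both equal (a + b)/2. So the mast (mean value) is at (a + b)/2.
Mean = (40 + (-3))/2 = 37/2 = 37/2

37/2


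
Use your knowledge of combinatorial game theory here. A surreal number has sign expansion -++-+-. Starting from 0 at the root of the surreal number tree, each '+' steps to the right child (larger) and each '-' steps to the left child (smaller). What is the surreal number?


Sign expansion: -++-+-
Rule: track bounds (lo, hi), initially (-inf, +inf). On '+', the current value becomes lo and we move to the simplest number in (value, hi): value + 1 if hi = +inf, otherwise the midpoint (value + hi)/2. On '-', the current value becomes hi and we move to value - 1 if lo = -inf, otherwise the midpoint (lo + value)/2.
Start at 0.
Step 1: sign = -, move left. Bounds: (-inf, 0). Value = -1
Step 2: sign = +, move right. Bounds: (-1, 0). Value = -1/2
Step 3: sign = +, move right. Bounds: (-1/2, 0). Value = -1/4
Step 4: sign = -, move left. Bounds: (-1/2, -1/4). Value = -3/8
Step 5: sign = +, move right. Bounds: (-3/8, -1/4). Value = -5/16
Step 6: sign = -, move left. Bounds: (-3/8, -5/16). Value = -11/32
The surreal number with sign expansion -++-+- is -11/32.

-11/32


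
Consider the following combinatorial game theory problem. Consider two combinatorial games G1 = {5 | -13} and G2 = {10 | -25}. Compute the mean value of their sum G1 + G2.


G1 = {5 | -13}, G2 = {10 | -25}
Each is a switch {a | b} with numbers a > b; its mean value is (a + b)/2, and mean value is additive over game sums: m(G1 + G2) = m(G1) + m(G2).
Mean of G1 = (5 + (-13))/2 = -8/2 = -4
Mean of G2 = (10 + (-25))/2 = -15/2 = -15/2
Mean of G1 + G2 = -4 + -15/2 = -23/2

-23/2


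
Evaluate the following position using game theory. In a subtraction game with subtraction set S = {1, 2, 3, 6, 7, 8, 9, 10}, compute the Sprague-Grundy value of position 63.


The subtraction set is S = {1, 2, 3, 6, 7, 8, 9, 10}.
G(k) = mex{ G(k - s) : s in S, s <= k }. We compute iteratively: G(0) = 0.
G(1) = mex({0}) = 1
G(2) = mex({0, 1}) = 2
G(3) = mex({0, 1, 2}) = 3
G(4) = mex({1, 2, 3}) = 0
G(5) = mex({0, 2, 3}) = 1
G(6) = mex({0, 1, 3}) = 2
G(7) = mex({0, 1, 2}) = 3
G(8) = mex({0, 1, 2, 3}) = 4
G(9) = mex({0, 1, 2, 3, 4}) = 5
G(10) = mex({0, 1, 2, 3, 4, 5}) = 6
G(11) = mex({0, 1, 2, 3, 4, 5, 6}) = 7
G(12) = mex({0, 1, 2, 3, 5, 6, 7}) = 4
G(13) = mex({0, 1, 2, 3, 4, 6, 7}) = 5
G(14) = mex({0, 1, 2, 3, 4, 5, 7}) = 6
G(15) = mex({1, 2, 3, 4, 5, 6}) = 0
G(16) = mex({0, 2, 3, 4, 5, 6}) = 1
G(17) = mex({0, 1, 3, 4, 5, 6, 7}) = 2
G(18) = mex({0, 1, 2, 4, 5, 6, 7}) = 3
G(19) = mex({1, 2, 3, 4, 5, 6, 7}) = 0
G(20) = mex({0, 2, 3, 4, 5, 6, 7}) = 1
G(21) = mex({0, 1, 3, 4, 5, 6, 7}) = 2
G(22) = mex({0, 1, 2, 4, 5, 6}) = 3
G(23) = mex({0, 1, 2, 3, 5, 6}) = 4
G(24) = mex({0, 1, 2, 3, 4, 6}) = 5
Observe that G(15)..G(24) = 0, 1, 2, 3, 0, 1, 2, 3, 4, 5 repeats G(0)..G(9) = 0, 1, 2, 3, 0, 1, 2, 3, 4, 5.
For k >= max(S) = 10, G(k) is determined by the previous 10 values G(k-10)..G(k-1); a window of 10 consecutive values has recurred shifted by 15, so by induction G(k + 15) = G(k) for all k >= 0: the sequence is periodic from the start with period 15.
One period: G(0..14) = 0, 1, 2, 3, 0, 1, 2, 3, 4, 5, 6, 7, 4, 5, 6.
63 mod 15 = 3, so G(63) = G(3) = 3.

3


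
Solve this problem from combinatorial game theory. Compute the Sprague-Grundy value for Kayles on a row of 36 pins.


Kayles: a move removes 1 or 2 adjacent pins from a contiguous row.
Removing pins from a row of k leaves two independent rows (a, b) with a + b = k - 1 (one pin) or a + b = k - 2 (two pins); an end removal gives a = 0.
By Sprague-Grundy, G(k) = mex{ G(a) XOR G(b) } over all these splits. G(0) = 0.
G(1): splits (0,0):0^0=0 -> mex({0}) = 1
G(2): splits (0,1):0^1=1 (0,0):0^0=0 -> mex({0, 1}) = 2
G(3): splits (0,2):0^2=2 (1,1):1^1=0 (0,1):0^1=1 -> mex({0, 1, 2}) = 3
G(4): splits (0,3):0^3=3 (1,2):1^2=3 (0,2):0^2=2 (1,1):1^1=0 -> mex({0, 2, 3}) = 1
G(5): splits (0,4):0^1=1 (1,3):1^3=2 (2,2):2^2=0 (0,3):0^3=3 (1,2):1^2=3 -> mex({0, 1, 2, 3}) = 4
G(6) = mex({0, 1, 2, 4}) = 3
G(7) = mex({0, 1, 3, 4, 5}) = 2
G(8) = mex({0, 2, 3, 5, 6}) = 1
G(9) = mex({0, 1, 2, 3, 6, 7}) = 4
G(10) = mex({0, 1, 3, 4, 5, 7}) = 2
G(11) = mex({0, 1, 2, 3, 4, 5}) = 6
G(12) = mex({0, 1, 2, 3, 5, 6, 7}) = 4
G(13) = mex({0, 2, 3, 4, 6, 7}) = 1
G(14) = mex({0, 1, 4, 5, 6, 7}) = 2
G(15) = mex({0, 1, 2, 3, 4, 5, 6}) = 7
G(16) = mex({0, 2, 3, 5, 6, 7}) = 1
G(17) = mex({0, 1, 2, 3, 5, 6, 7}) = 4
G(18) = mex({0, 1, 2, 4, 5, 6}) = 3
G(19) = mex({0, 1, 3, 4, 5, 7}) = 2
G(20) = mex({0, 2, 3, 4, 5, 6, 7}) = 1
G(21) = mex({0, 1, 2, 3, 5, 6, 7}) = 4
G(22) = mex({0, 1, 2, 3, 4, 5, 7}) = 6
G(23) = mex({0, 1, 2, 3, 4, 5, 6}) = 7
G(24) = mex({0, 1, 2, 3, 5, 6, 7}) = 4
G(25) = mex({0, 2, 3, 4, 6, 7}) = 1
G(26) = mex({0, 1, 3, 4, 5, 6, 7}) = 2
G(27) = mex({0, 1, 2, 3, 4, 5, 6, 7}) = 8
G(28) = mex({0, 1, 2, 3, 4, 6, 7, 8}) = 5
G(29) = mex({0, 1, 2, 3, 5, 6, 7, 8, 9}) = 4
G(30) = mex({0, 1, 2, 3, 4, 5, 6, 9, 10}) = 7
G(31) = mex({0, 1, 3, 4, 5, 7, 10, 11}) = 2
G(32) = mex({0, 2, 3, 4, 5, 6, 7, 9, 11}) = 1
G(33) = mex({0, 1, 2, 3, 4, 5, 6, 7, 9, 12}) = 8
G(34) = mex({0, 1, 2, 3, 4, 5, 7, 8, 11, 12}) = 6
G(35) = mex({0, 1, 2, 3, 4, 5, 6, 8, 9, 10, 11}) = 7
G(36) = mex({0, 1, 2, 3, 5, 6, 7, 9, 10}) = 4
Therefore G(36) = 4.

4


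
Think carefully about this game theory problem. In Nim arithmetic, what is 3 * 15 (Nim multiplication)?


Nim multiplication is bilinear over XOR: (u XOR v) * w = (u*w) XOR (v*w).
So we split each operand into its bit components and XOR the pairwise Nim products.
3 = 1 + 2 (as XOR of powers of 2).
15 = 1 + 2 + 4 + 8 (as XOR of powers of 2).
Using the standard Nim-product table on single bits:
  2*2 = 3,   2*4 = 8,   2*8 = 12,
  4*4 = 6,   4*8 = 11,  8*8 = 13,
and  1*x = x (identity), k*l = l*k (commutative).
Pairwise Nim products:
  1 * 1 = 1
  1 * 2 = 2
  1 * 4 = 4
  1 * 8 = 8
  2 * 1 = 2
  2 * 2 = 3
  2 * 4 = 8
  2 * 8 = 12
XOR them: 1 XOR 2 XOR 4 XOR 8 XOR 2 XOR 3 XOR 8 XOR 12 = 10.
Result: 3 * 15 = 10 (in Nim).

10


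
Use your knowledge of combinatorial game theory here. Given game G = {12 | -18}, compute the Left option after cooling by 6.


Original game: {12 | -18} (a switch {a | b} with a > b).
Cooling by t (for t below the temperature (a - b)/2 = 15) taxes each move by t: {a | b} cooled by t is {a - t | b + t}.
Cooling amount: t = 6
Cooled Left option: 12 - 6 = 6
Cooled Right option: -18 + 6 = -12
Cooled game: {6 | -12}
Left option = 6

6


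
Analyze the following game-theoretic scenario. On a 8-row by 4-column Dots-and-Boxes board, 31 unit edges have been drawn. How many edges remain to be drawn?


Grid: 8 x 4 boxes, i.e. 9 rows and 5 columns of dots.
Horizontal edges: (rows + 1) * cols = 9 * 4 = 36
Vertical edges: rows * (cols + 1) = 8 * 5 = 40
Total edges: 36 + 40 = 76
Edges drawn: 31
Remaining: 76 - 31 = 45

45


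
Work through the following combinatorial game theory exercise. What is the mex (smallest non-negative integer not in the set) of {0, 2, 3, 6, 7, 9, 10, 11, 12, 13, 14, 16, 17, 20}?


Set = {0, 2, 3, 6, 7, 9, 10, 11, 12, 13, 14, 16, 17, 20}
0 is in the set.
1 is NOT in the set. This is the mex.
mex = 1

1


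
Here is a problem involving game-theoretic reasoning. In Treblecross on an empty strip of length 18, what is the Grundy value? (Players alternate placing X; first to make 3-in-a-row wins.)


Treblecross: place X on empty cells; 3-in-a-row wins.
Playing within two cells of an existing X lets the opponent win at once, so sensible play treats the cells i-2..i+2 around each X as dead. The player left with no safe cell loses, so this is a normal-play take-away game on strips of safe cells.
Placing X at cell i (0-indexed) of a strip of k safe cells leaves independent strips of sizes max(0, i-2) and max(0, k-i-3). Hence G(k) = mex{ G(max(0,i-2)) XOR G(max(0,k-i-3)) : 0 <= i < k }, with G(0) = 0.
G(1): splits (0,0):0^0=0 -> mex({0}) = 1
G(2): splits (0,0):0^0=0 -> mex({0}) = 1
G(3): splits (0,0):0^0=0 -> mex({0}) = 1
G(4): splits (0,1):0^1=1 (0,0):0^0=0 -> mex({0, 1}) = 2
G(5): splits (0,2):0^1=1 (0,1):0^1=1 (0,0):0^0=0 -> mex({0, 1}) = 2
G(6) = mex({1}) = 0
G(7) = mex({0, 1, 2}) = 3
G(8) = mex({0, 1, 2}) = 3
G(9) = mex({0, 2}) = 1
G(10) = mex({0, 2, 3}) = 1
G(11) = mex({0, 3}) = 1
G(12) = mex({1, 3}) = 0
G(13) = mex({0, 1, 2, 3}) = 4
G(14) = mex({0, 1, 2}) = 3
G(15) = mex({0, 1, 2}) = 3
G(16) = mex({0, 1, 2, 4}) = 3
G(17) = mex({0, 1, 3, 4}) = 2
G(18) = mex({0, 1, 3, 4}) = 2
Therefore G(18) = 2.

2
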